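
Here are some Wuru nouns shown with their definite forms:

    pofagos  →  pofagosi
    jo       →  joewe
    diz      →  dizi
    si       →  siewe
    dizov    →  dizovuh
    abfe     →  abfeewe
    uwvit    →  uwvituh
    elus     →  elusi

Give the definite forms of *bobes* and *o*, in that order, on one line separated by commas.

The alternation tracks the final sound of the stem — -i when the stem ends in a sibilant (*pofagos*, *diz*, *elus*); -uh when the stem ends in a non-sibilant consonant (*dizov*, *uwvit*); -ewe when the stem ends in a vowel (*jo*, *si*, *abfe*).
Since the final sound of *bobes* is /s/ (a sibilant), it takes -i, giving *bobesi*.
*o* — final sound /o/ (a vowel) → -ewe → *oewe*.

bobesi, oewe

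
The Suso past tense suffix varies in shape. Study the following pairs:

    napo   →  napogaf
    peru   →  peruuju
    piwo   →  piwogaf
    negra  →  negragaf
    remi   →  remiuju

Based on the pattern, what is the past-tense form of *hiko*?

The pattern is height harmony: -uju when the last vowel of the stem is a high vowel (*peru*, *remi*); -gaf when the last vowel of the stem is a non-high vowel (*napo*, *piwo*, *negra*).
The last vowel of *hiko* is /o/, which is a non-high vowel, so the suffix is -gaf, giving *hikogaf*.

hikogaf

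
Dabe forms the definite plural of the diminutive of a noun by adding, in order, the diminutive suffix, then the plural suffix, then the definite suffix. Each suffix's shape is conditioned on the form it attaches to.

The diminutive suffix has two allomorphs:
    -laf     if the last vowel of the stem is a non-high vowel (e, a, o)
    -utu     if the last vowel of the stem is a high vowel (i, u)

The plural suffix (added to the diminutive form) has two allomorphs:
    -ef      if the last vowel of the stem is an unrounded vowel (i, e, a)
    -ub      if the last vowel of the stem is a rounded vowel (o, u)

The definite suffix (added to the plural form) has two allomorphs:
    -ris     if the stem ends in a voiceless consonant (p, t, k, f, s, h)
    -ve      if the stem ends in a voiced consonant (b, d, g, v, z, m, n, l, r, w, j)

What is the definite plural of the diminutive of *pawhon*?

pawhonlafefris

Since the last vowel of *pawhon* is /o/ (a non-high vowel), it takes -laf, giving *pawhonlaf*.
The last vowel of the diminutive form *pawhonlaf* is /a/, which is an unrounded vowel, so the plural suffix is -ef, giving *pawhonlafef*.
The plural form *pawhonlafef*: final consonant = /f/, voiceless → -ris → *pawhonlafefris*.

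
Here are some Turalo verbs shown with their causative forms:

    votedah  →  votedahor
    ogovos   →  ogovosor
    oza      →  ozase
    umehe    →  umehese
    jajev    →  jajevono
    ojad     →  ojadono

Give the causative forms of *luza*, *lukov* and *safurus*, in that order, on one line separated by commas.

luzase, lukovono, safurusor

The alternation tracks the final sound of the stem — -or when the stem ends in a voiceless consonant (*votedah*, *ogovos*); -ono when the stem ends in a voiced consonant (*jajev*, *ojad*); -se when the stem ends in a vowel (*oza*, *umehe*).
*luza*: final sound = /a/, a vowel → -se → *luzase*.
*lukov*: final sound = /v/, a voiced consonant → -ono → *lukovono*.
*safurus* — final sound /s/ (a voiceless consonant) → -or → *safurusor*.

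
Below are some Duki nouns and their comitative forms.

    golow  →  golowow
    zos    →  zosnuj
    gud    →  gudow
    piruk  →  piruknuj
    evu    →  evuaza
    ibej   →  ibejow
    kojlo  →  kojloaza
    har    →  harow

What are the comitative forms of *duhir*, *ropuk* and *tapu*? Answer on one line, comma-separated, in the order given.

The alternation tracks the final sound of the stem — -nuj when the stem ends in a voiceless consonant (*zos*, *piruk*); -ow when the stem ends in a voiced consonant (*golow*, *gud*, *ibej*, *har*); -aza when the stem ends in a vowel (*evu*, *kojlo*).
Since the final sound of *duhir* is /r/ (a voiced consonant), it takes -ow, giving *duhirow*.
*ropuk*: final sound = /k/, a voiceless consonant → -nuj → *ropuknuj*.
Since the final sound of *tapu* is /u/ (a vowel), it takes -aza, giving *tapuaza*.

duhirow, ropuknuj, tapuaza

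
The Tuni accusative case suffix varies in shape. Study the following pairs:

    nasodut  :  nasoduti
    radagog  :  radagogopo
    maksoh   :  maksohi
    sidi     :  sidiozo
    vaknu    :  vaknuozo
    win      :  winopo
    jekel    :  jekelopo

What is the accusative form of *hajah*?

The pattern is voicing of the final sound: -i when the stem ends in a voiceless consonant (*nasodut*, *maksoh*); -opo when the stem ends in a voiced consonant (*radagog*, *win*, *jekel*); -ozo when the stem ends in a vowel (*sidi*, *vaknu*).
*hajah* — final sound /h/ (a voiceless consonant) → -i → *hajahi*.

hajahi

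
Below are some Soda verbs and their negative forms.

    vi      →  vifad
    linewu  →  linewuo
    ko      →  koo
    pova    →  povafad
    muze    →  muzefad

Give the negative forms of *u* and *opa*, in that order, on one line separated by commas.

The suffix is conditioned by the last vowel: -o when the last vowel of the stem is a rounded vowel (*linewu*, *ko*); -fad when the last vowel of the stem is an unrounded vowel (*vi*, *pova*, *muze*).
Since the last vowel of *u* is /u/ (a rounded vowel), it takes -o, giving *uo*.
*opa* — last vowel /a/ (an unrounded vowel) → -fad → *opafad*.

uo, opafad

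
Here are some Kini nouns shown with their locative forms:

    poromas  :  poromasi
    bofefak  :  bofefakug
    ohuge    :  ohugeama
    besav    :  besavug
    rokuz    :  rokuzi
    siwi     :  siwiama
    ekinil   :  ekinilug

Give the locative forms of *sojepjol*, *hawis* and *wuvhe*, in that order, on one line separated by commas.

sojepjolug, hawisi, wuvheama

Looking at the final sound of each stem: -i when the stem ends in a sibilant (*poromas*, *rokuz*); -ug when the stem ends in a non-sibilant consonant (*bofefak*, *besav*, *ekinil*); -ama when the stem ends in a vowel (*ohuge*, *siwi*).
*sojepjol* — final sound /l/ (a non-sibilant consonant) → -ug → *sojepjolug*.
Since the final sound of *hawis* is /s/ (a sibilant), it takes -i, giving *hawisi*.
Since the final sound of *wuvhe* is /e/ (a vowel), it takes -ama, giving *wuvheama*.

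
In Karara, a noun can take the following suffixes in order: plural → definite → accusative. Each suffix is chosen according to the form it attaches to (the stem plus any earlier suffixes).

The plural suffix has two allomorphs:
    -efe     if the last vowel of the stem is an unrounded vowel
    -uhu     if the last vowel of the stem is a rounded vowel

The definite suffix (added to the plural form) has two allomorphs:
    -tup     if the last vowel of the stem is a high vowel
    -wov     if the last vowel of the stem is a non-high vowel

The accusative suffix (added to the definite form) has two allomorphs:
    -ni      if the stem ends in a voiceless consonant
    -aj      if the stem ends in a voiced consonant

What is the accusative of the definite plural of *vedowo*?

The last vowel of *vedowo* is /o/, which is a rounded vowel, so the plural suffix is -uhu, giving *vedowouhu*.
Since the last vowel of the plural form *vedowouhu* is /u/ (a high vowel), it takes -tup, giving *vedowouhutup*.
The definite form *vedowouhutup* — final consonant /p/ (voiceless) → -ni → *vedowouhutupni*.

vedowouhutupni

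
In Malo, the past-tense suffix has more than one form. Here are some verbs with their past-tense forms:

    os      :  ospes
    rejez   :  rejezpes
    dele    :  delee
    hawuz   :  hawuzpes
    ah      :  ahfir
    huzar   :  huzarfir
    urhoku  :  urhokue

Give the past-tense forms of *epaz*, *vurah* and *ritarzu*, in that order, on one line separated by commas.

The alternation tracks the final sound of the stem — -pes when the stem ends in a sibilant (*os*, *rejez*, *hawuz*); -fir when the stem ends in a non-sibilant consonant (*ah*, *huzar*); -e when the stem ends in a vowel (*dele*, *urhoku*).
*epaz* — final sound /z/ (a sibilant) → -pes → *epazpes*.
*vurah*: final sound = /h/, a non-sibilant consonant → -fir → *vurahfir*.
The final sound of *ritarzu* is /u/, which is a vowel, so the suffix is -e, giving *ritarzue*.

epazpes, vurahfir, ritarzue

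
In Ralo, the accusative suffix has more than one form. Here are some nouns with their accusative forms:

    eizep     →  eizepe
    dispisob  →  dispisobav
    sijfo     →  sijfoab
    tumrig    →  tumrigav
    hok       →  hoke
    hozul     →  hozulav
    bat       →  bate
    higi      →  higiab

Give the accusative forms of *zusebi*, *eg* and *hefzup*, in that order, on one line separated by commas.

zusebiab, egav, hefzupe

The suffix is conditioned by the final sound: -e when the stem ends in a voiceless consonant (*eizep*, *hok*, *bat*); -av when the stem ends in a voiced consonant (*dispisob*, *tumrig*, *hozul*); -ab when the stem ends in a vowel (*sijfo*, *higi*).
Since the final sound of *zusebi* is /i/ (a vowel), it takes -ab, giving *zusebiab*.
*eg* — final sound /g/ (a voiced consonant) → -av → *egav*.
The final sound of *hefzup* is /p/, which is a voiceless consonant, so the suffix is -e, giving *hefzupe*.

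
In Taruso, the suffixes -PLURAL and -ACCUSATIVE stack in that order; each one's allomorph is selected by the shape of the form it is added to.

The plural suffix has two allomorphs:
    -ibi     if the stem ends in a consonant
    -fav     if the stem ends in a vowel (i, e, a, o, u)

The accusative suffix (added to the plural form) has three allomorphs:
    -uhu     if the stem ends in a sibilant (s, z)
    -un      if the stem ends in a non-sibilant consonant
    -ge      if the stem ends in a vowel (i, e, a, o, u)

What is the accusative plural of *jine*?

*jine*: final sound = /e/, a vowel → -fav → *jinefav*.
The final sound of the plural form *jinefav* is /v/, which is a non-sibilant consonant, so the accusative suffix is -un, giving *jinefavun*.

jinefavun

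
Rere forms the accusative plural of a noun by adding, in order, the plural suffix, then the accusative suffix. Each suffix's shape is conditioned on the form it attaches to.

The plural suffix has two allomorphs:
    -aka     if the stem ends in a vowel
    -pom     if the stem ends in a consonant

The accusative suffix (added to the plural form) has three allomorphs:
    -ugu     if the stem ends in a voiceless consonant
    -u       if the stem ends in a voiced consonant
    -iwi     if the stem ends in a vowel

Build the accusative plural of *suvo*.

suvoakaiwi

*suvo*: final sound = /o/, a vowel → -aka → *suvoaka*.
The plural form *suvoaka* — final sound /a/ (a vowel) → -iwi → *suvoakaiwi*.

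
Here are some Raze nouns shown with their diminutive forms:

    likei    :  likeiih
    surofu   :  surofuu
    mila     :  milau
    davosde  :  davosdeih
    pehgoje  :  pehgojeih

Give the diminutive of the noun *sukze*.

sukzeih

Looking at the last vowel of each stem: -ih when the last vowel of the stem is a front vowel (*likei*, *davosde*, *pehgoje*); -u when the last vowel of the stem is a back vowel (*surofu*, *mila*).
*sukze* — last vowel /e/ (a front vowel) → -ih → *sukzeih*.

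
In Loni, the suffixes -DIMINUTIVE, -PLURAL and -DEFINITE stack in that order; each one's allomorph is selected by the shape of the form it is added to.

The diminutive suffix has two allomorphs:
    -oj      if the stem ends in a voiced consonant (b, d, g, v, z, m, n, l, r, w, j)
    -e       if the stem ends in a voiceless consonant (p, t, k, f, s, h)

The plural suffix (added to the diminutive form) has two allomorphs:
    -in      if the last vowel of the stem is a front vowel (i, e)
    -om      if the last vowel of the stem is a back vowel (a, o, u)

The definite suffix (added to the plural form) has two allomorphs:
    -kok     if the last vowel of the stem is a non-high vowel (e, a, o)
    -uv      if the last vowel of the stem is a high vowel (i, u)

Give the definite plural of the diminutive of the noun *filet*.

fileteinuv

*filet*: final consonant = /t/, voiceless → -e → *filete*.
The diminutive form *filete* — last vowel /e/ (a front vowel) → -in → *filetein*.
The plural form *filetein* — last vowel /i/ (a high vowel) → -uv → *fileteinuv*.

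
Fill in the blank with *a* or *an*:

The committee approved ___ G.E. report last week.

a

The indefinite article is chosen by the initial *sound* of the following word, not its spelling.
The initialism *G.E.* is read letter by letter; the first letter, G, is pronounced /dʒiː/, which begins with a consonant sound.
So the article is *a*: The committee approved a G.E. report last week.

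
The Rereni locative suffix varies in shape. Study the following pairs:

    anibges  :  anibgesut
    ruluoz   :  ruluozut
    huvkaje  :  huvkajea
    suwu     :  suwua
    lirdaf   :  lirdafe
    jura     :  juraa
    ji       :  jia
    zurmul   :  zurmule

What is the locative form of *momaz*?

The pattern is sibilance of the final sound: -ut when the stem ends in a sibilant (*anibges*, *ruluoz*); -e when the stem ends in a non-sibilant consonant (*lirdaf*, *zurmul*); -a when the stem ends in a vowel (*huvkaje*, *suwu*, *jura*, *ji*).
The final sound of *momaz* is /z/, which is a sibilant, so the suffix is -ut, giving *momazut*.

momazut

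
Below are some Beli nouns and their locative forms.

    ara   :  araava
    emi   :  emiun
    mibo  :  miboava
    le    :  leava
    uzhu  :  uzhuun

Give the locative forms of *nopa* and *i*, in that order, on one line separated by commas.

Looking at the last vowel of each stem: -un when the last vowel of the stem is a high vowel (*emi*, *uzhu*); -ava when the last vowel of the stem is a non-high vowel (*ara*, *mibo*, *le*).
Since the last vowel of *nopa* is /a/ (a non-high vowel), it takes -ava, giving *nopaava*.
Since the last vowel of *i* is /i/ (a high vowel), it takes -un, giving *iun*.

nopaava, iun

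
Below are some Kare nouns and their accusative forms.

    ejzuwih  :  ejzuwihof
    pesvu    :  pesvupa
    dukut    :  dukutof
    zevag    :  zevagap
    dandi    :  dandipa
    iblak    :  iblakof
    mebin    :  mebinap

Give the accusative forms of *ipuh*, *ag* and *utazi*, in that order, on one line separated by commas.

The alternation tracks the final sound of the stem — -of when the stem ends in a voiceless consonant (*ejzuwih*, *dukut*, *iblak*); -ap when the stem ends in a voiced consonant (*zevag*, *mebin*); -pa when the stem ends in a vowel (*pesvu*, *dandi*).
*ipuh*: final sound = /h/, a voiceless consonant → -of → *ipuhof*.
*ag*: final sound = /g/, a voiced consonant → -ap → *agap*.
Since the final sound of *utazi* is /i/ (a vowel), it takes -pa, giving *utazipa*.

ipuhof, agap, utazipa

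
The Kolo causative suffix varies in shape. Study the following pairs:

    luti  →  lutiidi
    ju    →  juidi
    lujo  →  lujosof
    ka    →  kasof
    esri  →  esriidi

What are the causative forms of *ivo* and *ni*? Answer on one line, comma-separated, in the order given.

ivosof, niidi

Looking at the last vowel of each stem: -idi when the last vowel of the stem is a high vowel (*luti*, *ju*, *esri*); -sof when the last vowel of the stem is a non-high vowel (*lujo*, *ka*).
*ivo*: last vowel = /o/, a non-high vowel → -sof → *ivosof*.
*ni* — last vowel /i/ (a high vowel) → -idi → *niidi*.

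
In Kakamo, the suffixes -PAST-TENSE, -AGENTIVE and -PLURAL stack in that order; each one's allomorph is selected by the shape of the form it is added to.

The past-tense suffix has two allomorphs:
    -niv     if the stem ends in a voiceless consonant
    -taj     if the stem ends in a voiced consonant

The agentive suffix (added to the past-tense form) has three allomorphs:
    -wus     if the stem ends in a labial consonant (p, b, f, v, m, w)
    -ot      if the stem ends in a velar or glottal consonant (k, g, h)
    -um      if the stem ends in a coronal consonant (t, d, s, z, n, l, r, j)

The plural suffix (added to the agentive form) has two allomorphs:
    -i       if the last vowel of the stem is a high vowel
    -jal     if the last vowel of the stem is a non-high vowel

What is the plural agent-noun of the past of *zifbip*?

zifbipnivwusi

*zifbip* — final consonant /p/ (voiceless) → -niv → *zifbipniv*.
The past-tense form *zifbipniv* — final consonant /v/ (labial) → -wus → *zifbipnivwus*.
The agentive form *zifbipnivwus* — last vowel /u/ (a high vowel) → -i → *zifbipnivwusi*.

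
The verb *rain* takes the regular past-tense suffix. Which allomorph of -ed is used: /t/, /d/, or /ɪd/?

The stem *rain* ends in a voiced sound other than /d/.
The -ed suffix is realized as /ɪd/ after /t, d/; as /t/ after other voiceless consonants; and as /d/ after other voiced sounds.
So -ed on *rain* is pronounced /d/.

/d/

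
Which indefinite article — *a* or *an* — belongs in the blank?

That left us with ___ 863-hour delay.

an

The indefinite article is chosen by the initial *sound* of the following word, not its spelling.
The number *863* is spoken "eight hundred …", beginning with /eɪt/ — a vowel sound.
So the article is *an*: That left us with an 863-hour delay.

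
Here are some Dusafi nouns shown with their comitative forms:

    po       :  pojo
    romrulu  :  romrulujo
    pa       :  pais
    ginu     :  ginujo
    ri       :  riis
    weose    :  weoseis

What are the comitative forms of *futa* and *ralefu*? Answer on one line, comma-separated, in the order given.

The alternation tracks the last vowel of the stem — -jo when the last vowel of the stem is a rounded vowel (*po*, *romrulu*, *ginu*); -is when the last vowel of the stem is an unrounded vowel (*pa*, *ri*, *weose*).
*futa* — last vowel /a/ (an unrounded vowel) → -is → *futais*.
*ralefu* — last vowel /u/ (a rounded vowel) → -jo → *ralefujo*.

futais, ralefujo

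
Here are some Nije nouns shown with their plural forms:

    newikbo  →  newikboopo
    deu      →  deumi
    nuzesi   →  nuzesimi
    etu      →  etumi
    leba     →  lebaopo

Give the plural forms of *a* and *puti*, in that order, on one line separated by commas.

aopo, putimi

The pattern is height harmony: -mi when the last vowel of the stem is a high vowel (*deu*, *nuzesi*, *etu*); -opo when the last vowel of the stem is a non-high vowel (*newikbo*, *leba*).
*a*: last vowel = /a/, a non-high vowel → -opo → *aopo*.
*puti*: last vowel = /i/, a high vowel → -mi → *putimi*.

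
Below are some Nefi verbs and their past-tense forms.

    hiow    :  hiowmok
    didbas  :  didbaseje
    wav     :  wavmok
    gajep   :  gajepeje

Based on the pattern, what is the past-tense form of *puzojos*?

puzojoseje

The suffix is conditioned by the final consonant: -eje when the stem ends in a voiceless consonant (*didbas*, *gajep*); -mok when the stem ends in a voiced consonant (*hiow*, *wav*).
*puzojos*: final consonant = /s/, voiceless → -eje → *puzojoseje*.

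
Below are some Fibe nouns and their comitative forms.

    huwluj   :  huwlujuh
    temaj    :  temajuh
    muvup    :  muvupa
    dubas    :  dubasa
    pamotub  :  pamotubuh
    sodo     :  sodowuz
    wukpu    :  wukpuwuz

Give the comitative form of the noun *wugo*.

The pattern is voicing of the final sound: -a when the stem ends in a voiceless consonant (*muvup*, *dubas*); -uh when the stem ends in a voiced consonant (*huwluj*, *temaj*, *pamotub*); -wuz when the stem ends in a vowel (*sodo*, *wukpu*).
Since the final sound of *wugo* is /o/ (a vowel), it takes -wuz, giving *wugowuz*.

wugowuz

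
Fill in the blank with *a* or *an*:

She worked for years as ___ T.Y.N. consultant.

The indefinite article is chosen by the initial *sound* of the following word, not its spelling.
The initialism *T.Y.N.* is read letter by letter; the first letter, T, is pronounced /tiː/, which begins with a consonant sound.
So the article is *a*: She worked for years as a T.Y.N. consultant.

a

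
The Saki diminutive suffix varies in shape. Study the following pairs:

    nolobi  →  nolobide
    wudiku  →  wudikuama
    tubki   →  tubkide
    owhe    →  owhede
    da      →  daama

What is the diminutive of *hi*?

The alternation tracks the last vowel of the stem — -de when the last vowel of the stem is a front vowel (*nolobi*, *tubki*, *owhe*); -ama when the last vowel of the stem is a back vowel (*wudiku*, *da*).
The last vowel of *hi* is /i/, which is a front vowel, so the suffix is -de, giving *hide*.

hide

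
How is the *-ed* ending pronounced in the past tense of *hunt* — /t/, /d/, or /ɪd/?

/ɪd/

The stem *hunt* ends in /t/ or /d/.
The -ed suffix is realized as /ɪd/ after /t, d/; as /t/ after other voiceless consonants; and as /d/ after other voiced sounds.
So -ed on *hunt* is pronounced /ɪd/.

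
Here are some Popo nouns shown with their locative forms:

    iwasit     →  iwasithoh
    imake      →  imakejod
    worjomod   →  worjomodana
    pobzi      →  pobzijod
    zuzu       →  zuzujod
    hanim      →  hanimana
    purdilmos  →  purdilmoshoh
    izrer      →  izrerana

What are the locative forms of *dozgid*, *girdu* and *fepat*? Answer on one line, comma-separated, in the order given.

dozgidana, girdujod, fepathoh

The suffix is conditioned by the final sound: -hoh when the stem ends in a voiceless consonant (*iwasit*, *purdilmos*); -ana when the stem ends in a voiced consonant (*worjomod*, *hanim*, *izrer*); -jod when the stem ends in a vowel (*imake*, *pobzi*, *zuzu*).
*dozgid*: final sound = /d/, a voiced consonant → -ana → *dozgidana*.
Since the final sound of *girdu* is /u/ (a vowel), it takes -jod, giving *girdujod*.
Since the final sound of *fepat* is /t/ (a voiceless consonant), it takes -hoh, giving *fepathoh*.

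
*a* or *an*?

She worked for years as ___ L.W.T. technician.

an

The indefinite article is chosen by the initial *sound* of the following word, not its spelling.
The initialism *L.W.T.* is read letter by letter; the first letter, L, is pronounced /ɛl/, which begins with a vowel sound.
So the article is *an*: She worked for years as an L.W.T. technician.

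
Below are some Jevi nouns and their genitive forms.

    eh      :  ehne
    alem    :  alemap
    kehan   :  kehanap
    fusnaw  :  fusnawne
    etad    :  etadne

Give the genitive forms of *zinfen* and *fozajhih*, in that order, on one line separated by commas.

Looking at the final consonant of each stem: -ap when the stem ends in a nasal (*alem*, *kehan*); -ne when the stem ends in a non-nasal consonant (*eh*, *fusnaw*, *etad*).
The final consonant of *zinfen* is /n/, which is a nasal, so the suffix is -ap, giving *zinfenap*.
*fozajhih*: final consonant = /h/, non-nasal → -ne → *fozajhihne*.

zinfenap, fozajhihne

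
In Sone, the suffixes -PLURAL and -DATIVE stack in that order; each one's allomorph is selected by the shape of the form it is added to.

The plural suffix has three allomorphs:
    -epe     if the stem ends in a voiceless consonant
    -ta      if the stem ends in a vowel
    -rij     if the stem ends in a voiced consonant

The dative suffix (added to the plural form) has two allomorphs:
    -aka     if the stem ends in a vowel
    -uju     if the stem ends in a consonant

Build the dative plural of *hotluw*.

hotluwrijuju

The final sound of *hotluw* is /w/, which is a voiced consonant, so the plural suffix is -rij, giving *hotluwrij*.
Since the final sound of the plural form *hotluwrij* is /j/ (a consonant), it takes -uju, giving *hotluwrijuju*.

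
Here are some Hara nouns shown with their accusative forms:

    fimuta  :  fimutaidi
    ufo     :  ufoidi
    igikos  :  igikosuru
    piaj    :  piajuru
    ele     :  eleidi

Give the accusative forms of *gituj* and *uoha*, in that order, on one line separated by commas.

gitujuru, uohaidi

The alternation tracks the final sound of the stem — -uru when the stem ends in a consonant (*igikos*, *piaj*); -idi when the stem ends in a vowel (*fimuta*, *ufo*, *ele*).
Since the final sound of *gituj* is /j/ (a consonant), it takes -uru, giving *gitujuru*.
*uoha* — final sound /a/ (a vowel) → -idi → *uohaidi*.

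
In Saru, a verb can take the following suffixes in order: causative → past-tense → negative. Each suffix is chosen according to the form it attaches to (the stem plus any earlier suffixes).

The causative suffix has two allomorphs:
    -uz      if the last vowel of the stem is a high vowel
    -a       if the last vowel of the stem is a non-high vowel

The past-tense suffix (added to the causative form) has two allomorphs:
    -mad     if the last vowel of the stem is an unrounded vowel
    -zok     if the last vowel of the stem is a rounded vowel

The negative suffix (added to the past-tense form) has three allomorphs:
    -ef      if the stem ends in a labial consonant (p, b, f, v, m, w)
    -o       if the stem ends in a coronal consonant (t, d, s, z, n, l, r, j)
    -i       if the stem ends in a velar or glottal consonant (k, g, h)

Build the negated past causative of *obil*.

obiluzzoki

The last vowel of *obil* is /i/, which is a high vowel, so the causative suffix is -uz, giving *obiluz*.
The last vowel of the causative form *obiluz* is /u/, which is a rounded vowel, so the past-tense suffix is -zok, giving *obiluzzok*.
The past-tense form *obiluzzok* — final consonant /k/ (velar/glottal) → -i → *obiluzzoki*.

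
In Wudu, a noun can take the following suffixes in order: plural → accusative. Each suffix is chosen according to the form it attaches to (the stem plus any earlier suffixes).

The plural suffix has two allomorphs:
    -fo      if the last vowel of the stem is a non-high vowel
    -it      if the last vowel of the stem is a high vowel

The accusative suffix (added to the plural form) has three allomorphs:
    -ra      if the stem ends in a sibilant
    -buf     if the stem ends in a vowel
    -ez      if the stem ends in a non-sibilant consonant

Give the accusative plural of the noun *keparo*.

*keparo* — last vowel /o/ (a non-high vowel) → -fo → *keparofo*.
Since the final sound of the plural form *keparofo* is /o/ (a vowel), it takes -buf, giving *keparofobuf*.

keparofobuf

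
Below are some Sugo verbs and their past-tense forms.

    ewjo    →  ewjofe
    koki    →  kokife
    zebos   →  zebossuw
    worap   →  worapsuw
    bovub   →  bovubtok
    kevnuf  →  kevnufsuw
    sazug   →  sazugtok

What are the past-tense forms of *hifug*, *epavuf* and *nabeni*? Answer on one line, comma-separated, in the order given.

hifugtok, epavufsuw, nabenife

The pattern is voicing of the final sound: -suw when the stem ends in a voiceless consonant (*zebos*, *worap*, *kevnuf*); -tok when the stem ends in a voiced consonant (*bovub*, *sazug*); -fe when the stem ends in a vowel (*ewjo*, *koki*).
*hifug* — final sound /g/ (a voiced consonant) → -tok → *hifugtok*.
*epavuf* — final sound /f/ (a voiceless consonant) → -suw → *epavufsuw*.
Since the final sound of *nabeni* is /i/ (a vowel), it takes -fe, giving *nabenife*.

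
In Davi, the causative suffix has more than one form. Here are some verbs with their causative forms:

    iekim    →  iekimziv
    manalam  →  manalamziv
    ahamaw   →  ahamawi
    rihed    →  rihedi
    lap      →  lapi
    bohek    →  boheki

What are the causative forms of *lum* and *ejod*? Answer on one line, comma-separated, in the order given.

Looking at the final consonant of each stem: -ziv when the stem ends in a nasal (*iekim*, *manalam*); -i when the stem ends in a non-nasal consonant (*ahamaw*, *rihed*, *lap*, *bohek*).
Since the final consonant of *lum* is /m/ (a nasal), it takes -ziv, giving *lumziv*.
*ejod* — final consonant /d/ (non-nasal) → -i → *ejodi*.

lumziv, ejodi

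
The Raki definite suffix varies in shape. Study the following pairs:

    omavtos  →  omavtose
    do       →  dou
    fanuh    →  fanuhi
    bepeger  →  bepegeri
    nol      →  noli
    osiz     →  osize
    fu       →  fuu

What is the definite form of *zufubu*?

Looking at the final sound of each stem: -e when the stem ends in a sibilant (*omavtos*, *osiz*); -i when the stem ends in a non-sibilant consonant (*fanuh*, *bepeger*, *nol*); -u when the stem ends in a vowel (*do*, *fu*).
*zufubu* — final sound /u/ (a vowel) → -u → *zufubuu*.

zufubuu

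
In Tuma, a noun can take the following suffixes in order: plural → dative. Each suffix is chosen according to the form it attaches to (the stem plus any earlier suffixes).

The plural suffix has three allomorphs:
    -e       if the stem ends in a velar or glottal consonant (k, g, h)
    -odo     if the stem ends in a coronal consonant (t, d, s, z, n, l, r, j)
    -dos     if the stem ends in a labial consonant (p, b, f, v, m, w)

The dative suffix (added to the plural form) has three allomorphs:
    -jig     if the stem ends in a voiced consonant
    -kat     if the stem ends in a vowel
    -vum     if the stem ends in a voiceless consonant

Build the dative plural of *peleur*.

*peleur* — final consonant /r/ (coronal) → -odo → *peleurodo*.
The plural form *peleurodo* — final sound /o/ (a vowel) → -kat → *peleurodokat*.

peleurodokat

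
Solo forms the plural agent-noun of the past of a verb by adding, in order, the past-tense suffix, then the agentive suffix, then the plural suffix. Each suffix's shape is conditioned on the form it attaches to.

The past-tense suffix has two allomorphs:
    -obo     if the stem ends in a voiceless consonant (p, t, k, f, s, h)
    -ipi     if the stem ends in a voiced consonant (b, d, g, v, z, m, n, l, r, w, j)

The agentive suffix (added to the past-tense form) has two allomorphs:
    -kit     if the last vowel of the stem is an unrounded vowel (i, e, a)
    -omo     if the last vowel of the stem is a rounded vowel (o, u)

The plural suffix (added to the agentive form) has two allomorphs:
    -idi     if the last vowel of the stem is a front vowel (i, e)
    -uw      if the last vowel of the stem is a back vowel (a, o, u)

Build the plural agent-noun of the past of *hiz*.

hizipikitidi

*hiz* — final consonant /z/ (voiced) → -ipi → *hizipi*.
The last vowel of the past-tense form *hizipi* is /i/, which is an unrounded vowel, so the agentive suffix is -kit, giving *hizipikit*.
Since the last vowel of the agentive form *hizipikit* is /i/ (a front vowel), it takes -idi, giving *hizipikitidi*.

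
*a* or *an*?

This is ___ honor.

The indefinite article is chosen by the initial *sound* of the following word, not its spelling.
*honor* begins with the sound /ɒ/ (silent h) — a vowel sound.
So the article is *an*: This is an honor.

an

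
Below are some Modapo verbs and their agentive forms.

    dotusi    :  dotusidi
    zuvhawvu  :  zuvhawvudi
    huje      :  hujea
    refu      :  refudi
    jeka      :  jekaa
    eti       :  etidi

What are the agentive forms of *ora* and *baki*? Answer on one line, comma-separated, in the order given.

oraa, bakidi

The suffix is conditioned by the last vowel: -di when the last vowel of the stem is a high vowel (*dotusi*, *zuvhawvu*, *refu*, *eti*); -a when the last vowel of the stem is a non-high vowel (*huje*, *jeka*).
The last vowel of *ora* is /a/, which is a non-high vowel, so the suffix is -a, giving *oraa*.
*baki*: last vowel = /i/, a high vowel → -di → *bakidi*.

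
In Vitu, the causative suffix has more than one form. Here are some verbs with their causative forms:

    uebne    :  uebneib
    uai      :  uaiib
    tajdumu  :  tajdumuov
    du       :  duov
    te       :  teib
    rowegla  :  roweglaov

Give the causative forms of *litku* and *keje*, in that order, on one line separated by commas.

litkuov, kejeib

Looking at the last vowel of each stem: -ib when the last vowel of the stem is a front vowel (*uebne*, *uai*, *te*); -ov when the last vowel of the stem is a back vowel (*tajdumu*, *du*, *rowegla*).
The last vowel of *litku* is /u/, which is a back vowel, so the suffix is -ov, giving *litkuov*.
*keje* — last vowel /e/ (a front vowel) → -ib → *kejeib*.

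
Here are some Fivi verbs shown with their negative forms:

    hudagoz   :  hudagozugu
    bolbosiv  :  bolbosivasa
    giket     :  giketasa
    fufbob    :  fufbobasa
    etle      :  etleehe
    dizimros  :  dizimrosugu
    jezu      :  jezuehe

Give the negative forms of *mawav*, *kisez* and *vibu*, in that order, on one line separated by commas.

mawavasa, kisezugu, vibuehe

The pattern is sibilance of the final sound: -ugu when the stem ends in a sibilant (*hudagoz*, *dizimros*); -asa when the stem ends in a non-sibilant consonant (*bolbosiv*, *giket*, *fufbob*); -ehe when the stem ends in a vowel (*etle*, *jezu*).
*mawav*: final sound = /v/, a non-sibilant consonant → -asa → *mawavasa*.
The final sound of *kisez* is /z/, which is a sibilant, so the suffix is -ugu, giving *kisezugu*.
The final sound of *vibu* is /u/, which is a vowel, so the suffix is -ehe, giving *vibuehe*.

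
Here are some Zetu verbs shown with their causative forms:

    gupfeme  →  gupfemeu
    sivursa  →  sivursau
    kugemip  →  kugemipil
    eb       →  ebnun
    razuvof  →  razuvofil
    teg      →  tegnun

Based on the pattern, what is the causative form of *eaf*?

The alternation tracks the final sound of the stem — -il when the stem ends in a voiceless consonant (*kugemip*, *razuvof*); -nun when the stem ends in a voiced consonant (*eb*, *teg*); -u when the stem ends in a vowel (*gupfeme*, *sivursa*).
*eaf*: final sound = /f/, a voiceless consonant → -il → *eafil*.

eafil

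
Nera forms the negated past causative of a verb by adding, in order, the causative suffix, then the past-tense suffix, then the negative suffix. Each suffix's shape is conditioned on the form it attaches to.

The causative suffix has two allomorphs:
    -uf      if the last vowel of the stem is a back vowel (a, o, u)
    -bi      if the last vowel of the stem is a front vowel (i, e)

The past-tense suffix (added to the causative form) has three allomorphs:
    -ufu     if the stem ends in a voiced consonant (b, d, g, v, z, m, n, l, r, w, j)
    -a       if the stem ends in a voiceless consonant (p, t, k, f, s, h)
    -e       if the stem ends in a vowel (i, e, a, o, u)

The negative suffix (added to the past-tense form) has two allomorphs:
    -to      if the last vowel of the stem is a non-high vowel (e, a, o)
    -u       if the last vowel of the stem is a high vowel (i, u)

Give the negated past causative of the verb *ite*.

*ite*: last vowel = /e/, a front vowel → -bi → *itebi*.
Since the final sound of the causative form *itebi* is /i/ (a vowel), it takes -e, giving *itebie*.
The last vowel of the past-tense form *itebie* is /e/, which is a non-high vowel, so the negative suffix is -to, giving *itebieto*.

itebieto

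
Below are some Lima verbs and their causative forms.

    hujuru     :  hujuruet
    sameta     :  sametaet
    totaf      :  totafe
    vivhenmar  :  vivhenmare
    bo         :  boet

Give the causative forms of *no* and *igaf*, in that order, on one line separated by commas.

The suffix is conditioned by the final sound: -e when the stem ends in a consonant (*totaf*, *vivhenmar*); -et when the stem ends in a vowel (*hujuru*, *sameta*, *bo*).
*no*: final sound = /o/, a vowel → -et → *noet*.
*igaf* — final sound /f/ (a consonant) → -e → *igafe*.

noet, igafe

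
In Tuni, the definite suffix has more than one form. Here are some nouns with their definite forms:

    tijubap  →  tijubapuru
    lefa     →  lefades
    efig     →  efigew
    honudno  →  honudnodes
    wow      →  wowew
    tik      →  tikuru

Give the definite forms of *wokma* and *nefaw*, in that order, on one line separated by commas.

wokmades, nefawew

The alternation tracks the final sound of the stem — -uru when the stem ends in a voiceless consonant (*tijubap*, *tik*); -ew when the stem ends in a voiced consonant (*efig*, *wow*); -des when the stem ends in a vowel (*lefa*, *honudno*).
*wokma*: final sound = /a/, a vowel → -des → *wokmades*.
*nefaw* — final sound /w/ (a voiced consonant) → -ew → *nefawew*.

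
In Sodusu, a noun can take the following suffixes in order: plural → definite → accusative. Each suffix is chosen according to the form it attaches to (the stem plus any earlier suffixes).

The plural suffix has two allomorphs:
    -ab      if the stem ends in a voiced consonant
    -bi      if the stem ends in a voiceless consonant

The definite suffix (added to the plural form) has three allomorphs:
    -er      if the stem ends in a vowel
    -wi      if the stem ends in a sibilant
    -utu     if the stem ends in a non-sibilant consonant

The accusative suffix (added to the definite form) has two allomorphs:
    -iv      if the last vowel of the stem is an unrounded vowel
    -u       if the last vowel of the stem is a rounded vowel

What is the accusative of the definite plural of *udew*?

The final consonant of *udew* is /w/, which is voiced, so the plural suffix is -ab, giving *udewab*.
The plural form *udewab* — final sound /b/ (a non-sibilant consonant) → -utu → *udewabutu*.
The definite form *udewabutu* — last vowel /u/ (a rounded vowel) → -u → *udewabutuu*.

udewabutuu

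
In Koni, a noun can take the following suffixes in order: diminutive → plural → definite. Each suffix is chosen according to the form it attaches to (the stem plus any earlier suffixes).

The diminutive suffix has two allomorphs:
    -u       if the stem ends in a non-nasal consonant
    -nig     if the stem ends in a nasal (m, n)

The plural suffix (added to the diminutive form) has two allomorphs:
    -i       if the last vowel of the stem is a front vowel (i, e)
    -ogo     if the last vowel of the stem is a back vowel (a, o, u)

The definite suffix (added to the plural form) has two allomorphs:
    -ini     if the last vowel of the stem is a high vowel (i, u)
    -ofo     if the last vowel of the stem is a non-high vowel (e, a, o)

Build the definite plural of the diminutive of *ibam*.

The final consonant of *ibam* is /m/, which is a nasal, so the diminutive suffix is -nig, giving *ibamnig*.
The diminutive form *ibamnig*: last vowel = /i/, a front vowel → -i → *ibamnigi*.
The plural form *ibamnigi* — last vowel /i/ (a high vowel) → -ini → *ibamnigiini*.

ibamnigiini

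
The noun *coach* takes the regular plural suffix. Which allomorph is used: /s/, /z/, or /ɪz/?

/ɪz/

The stem *coach* ends in a sibilant (/s, z, ʃ, ʒ, tʃ, dʒ/).
The plural suffix surfaces as /ɪz/ after sibilants, /s/ after other voiceless consonants, and /z/ after other voiced sounds.
So the plural -s on *coach* is pronounced /ɪz/.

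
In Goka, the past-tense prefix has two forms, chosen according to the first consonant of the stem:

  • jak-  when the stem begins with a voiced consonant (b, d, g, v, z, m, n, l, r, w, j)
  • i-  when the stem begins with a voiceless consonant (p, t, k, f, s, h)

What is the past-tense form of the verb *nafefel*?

*nafefel*: first consonant = /n/, voiced → jak- → *jaknafefel*.

jaknafefel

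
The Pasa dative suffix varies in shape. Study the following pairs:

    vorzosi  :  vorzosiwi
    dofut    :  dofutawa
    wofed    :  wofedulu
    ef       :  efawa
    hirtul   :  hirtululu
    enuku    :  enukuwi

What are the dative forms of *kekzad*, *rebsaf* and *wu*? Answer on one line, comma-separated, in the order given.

The suffix is conditioned by the final sound: -awa when the stem ends in a voiceless consonant (*dofut*, *ef*); -ulu when the stem ends in a voiced consonant (*wofed*, *hirtul*); -wi when the stem ends in a vowel (*vorzosi*, *enuku*).
*kekzad*: final sound = /d/, a voiced consonant → -ulu → *kekzadulu*.
*rebsaf*: final sound = /f/, a voiceless consonant → -awa → *rebsafawa*.
*wu*: final sound = /u/, a vowel → -wi → *wuwi*.

kekzadulu, rebsafawa, wuwi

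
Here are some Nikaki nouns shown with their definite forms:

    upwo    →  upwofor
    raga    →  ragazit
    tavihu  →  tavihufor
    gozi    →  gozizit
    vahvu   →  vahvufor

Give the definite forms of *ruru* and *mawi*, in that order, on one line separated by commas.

Looking at the last vowel of each stem: -for when the last vowel of the stem is a rounded vowel (*upwo*, *tavihu*, *vahvu*); -zit when the last vowel of the stem is an unrounded vowel (*raga*, *gozi*).
*ruru*: last vowel = /u/, a rounded vowel → -for → *rurufor*.
*mawi*: last vowel = /i/, an unrounded vowel → -zit → *mawizit*.

rurufor, mawizit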